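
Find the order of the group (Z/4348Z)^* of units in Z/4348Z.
|(Z/4348Z)^*| = 2172

(Z/4348Z)^* consists of the classes a with gcd(a, 4348) = 1, so its order is φ(4348). φ is multiplicative, with φ(p^e) = p^e − p^(e−1). Factorise 4348 = 2^2 · 1087. Then
  φ(4348) = (2^2 − 2^1) · (1087 − 1) = 2 · 1086 = 2172.
Thus |(Z/4348Z)^*| = 2172.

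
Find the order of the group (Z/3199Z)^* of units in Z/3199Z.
(Z/3199Z)^* consists of the classes a with gcd(a, 3199) = 1, so its order is φ(3199). φ is multiplicative, with φ(p^e) = p^e − p^(e−1). Factorise 3199 = 7 · 457. Then
  φ(3199) = (7 − 1) · (457 − 1) = 6 · 456 = 2736.
Thus |(Z/3199Z)^*| = 2736.

Final answer: |(Z/3199Z)^*| = 2736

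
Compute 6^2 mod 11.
3

Use repeated squaring. Binary(2) = 10. Walk through the bits of the exponent 2 left-to-right: at each bit after the leading one, square the running value, then multiply by 6 if the bit is 1 (always reducing mod 11):
  bit 1 = 1 (leading): start with 6.
  bit 2 = 0: square 6^2 = 36 ≡ 3 (mod 11).
Final value: 6^2 ≡ 3 (mod 11).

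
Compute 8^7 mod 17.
Use repeated squaring. Binary(7) = 111. Walk through the bits of the exponent 7 left-to-right: at each bit after the leading one, square the running value, then multiply by 8 if the bit is 1 (always reducing mod 17):
  bit 1 = 1 (leading): start with 8.
  bit 2 = 1: square 8^2 = 64 ≡ 13; bit is 1, so multiply 13·8 = 104 ≡ 2 (mod 17).
  bit 3 = 1: square 2^2 = 4; bit is 1, so multiply 4·8 = 32 ≡ 15 (mod 17).
Final value: 8^7 ≡ 15 (mod 17).

Final answer: 15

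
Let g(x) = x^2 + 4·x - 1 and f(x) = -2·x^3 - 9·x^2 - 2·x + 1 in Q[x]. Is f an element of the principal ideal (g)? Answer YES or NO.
YES

In Q[x] the ideal (g) consists of all multiples of g, so f ∈ (g) iff g | f, i.e. iff the remainder of f on division by g is 0. Divide f by g (g is monic, so eliminate the leading term of the running remainder at each step):
  leading term -2·x^3: subtract (-2·x)·g(x) = -2·x^3 - 8·x^2 + 2·x, leaving -x^2 - 4·x + 1
  leading term -x^2: subtract (-1)·g(x) = -x^2 - 4·x + 1, leaving 0
The remainder is 0, so f(x) = g(x) · h(x) with h(x) = -2·x - 1. Hence g | f, i.e. f ∈ (g).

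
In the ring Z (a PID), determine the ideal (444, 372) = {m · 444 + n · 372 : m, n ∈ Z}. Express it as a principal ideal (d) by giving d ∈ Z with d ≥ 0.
In the PID Z, (a, b) is generated by gcd(a, b). Compute gcd(444, 372) with the extended Euclidean algorithm, tracking rows (r, s, t) with s·444 + t·372 = r:
  row A: (444, 1, 0)   [1·444 + 0·372 = 444]
  row B: (372, 0, 1)   [0·444 + 1·372 = 372]
  444 = 1·372 + 72   → row C = row A − 1·row B = (72, 1, −1)   [check: 1·444 − 1·372 = 72]
  372 = 5·72 + 12   → row D = row B − 5·row C = (12, −5, 6)   [check: −5·444 + 6·372 = 12]
  72 = 6·12 + 0   → remainder 0, stop. gcd = 12 (last nonzero row D).
So gcd(444, 372) = 12, with Bézout identity −5·444 + 6·372 = 12. Containment (⊇): the Bézout identity exhibits 12 as an element of (444, 372), giving (12) ⊆ (444, 372). Containment (⊆): since 12 | 444 and 12 | 372 (444 = 12·37, 372 = 12·31), every Z-linear combination of 444 and 372 is divisible by 12, so (444, 372) ⊆ (12). Therefore (444, 372) = (12), d = 12.

Final answer: (444, 372) = (12); d = 12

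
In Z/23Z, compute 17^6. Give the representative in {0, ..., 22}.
Use repeated squaring. Binary(6) = 110. Walk through the bits of the exponent 6 left-to-right: at each bit after the leading one, square the running value, then multiply by 17 if the bit is 1 (always reducing mod 23):
  bit 1 = 1 (leading): start with 17.
  bit 2 = 1: square 17^2 = 289 ≡ 13; bit is 1, so multiply 13·17 = 221 ≡ 14 (mod 23).
  bit 3 = 0: square 14^2 = 196 ≡ 12 (mod 23).
Final value: 17^6 ≡ 12 (mod 23).

Final answer: 12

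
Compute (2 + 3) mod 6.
5

Both summands are already reduced mod 6. 2 + 3 = 5; 5 = 0·6 + 5, so (2 + 3) mod 6 = 5.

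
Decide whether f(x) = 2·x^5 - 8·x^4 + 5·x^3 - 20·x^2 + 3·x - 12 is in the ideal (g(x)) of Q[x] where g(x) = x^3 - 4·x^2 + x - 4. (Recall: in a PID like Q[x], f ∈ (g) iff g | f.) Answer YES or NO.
In Q[x] the ideal (g) consists of all multiples of g, so f ∈ (g) iff g | f, i.e. iff the remainder of f on division by g is 0. Divide f by g (g is monic, so eliminate the leading term of the running remainder at each step):
  leading term 2·x^5: subtract (2·x^2)·g(x) = 2·x^5 - 8·x^4 + 2·x^3 - 8·x^2, leaving 3·x^3 - 12·x^2 + 3·x - 12
  leading term 3·x^3: subtract (3)·g(x) = 3·x^3 - 12·x^2 + 3·x - 12, leaving 0
The remainder is 0, so f(x) = g(x) · h(x) with h(x) = 2·x^2 + 3. Hence g | f, i.e. f ∈ (g).

Final answer: YES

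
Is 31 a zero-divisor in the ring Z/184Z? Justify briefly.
gcd(31, 184) = 1, so 31 is a unit in Z/184Z (it has a multiplicative inverse). A unit cannot be a zero-divisor: if 31·b ≡ 0 then multiplying both sides by 31^(−1) gives b ≡ 0. So 31 is not a zero-divisor.

Final answer: NO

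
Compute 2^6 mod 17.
Use repeated squaring. Binary(6) = 110. Walk through the bits of the exponent 6 left-to-right: at each bit after the leading one, square the running value, then multiply by 2 if the bit is 1 (always reducing mod 17):
  bit 1 = 1 (leading): start with 2.
  bit 2 = 1: square 2^2 = 4; bit is 1, so multiply 4·2 = 8 (mod 17).
  bit 3 = 0: square 8^2 = 64 ≡ 13 (mod 17).
Final value: 2^6 ≡ 13 (mod 17).

Final answer: 13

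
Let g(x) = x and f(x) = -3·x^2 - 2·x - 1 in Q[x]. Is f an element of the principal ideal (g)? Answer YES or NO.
NO

In Q[x] the ideal (g) consists of all multiples of g, so f ∈ (g) iff g | f, i.e. iff the remainder of f on division by g is 0. Divide f by g (g is monic, so eliminate the leading term of the running remainder at each step):
  leading term -3·x^2: subtract (-3·x)·g(x) = -3·x^2, leaving -2·x - 1
  leading term -2·x: subtract (-2)·g(x) = -2·x, leaving -1
The remainder r(x) = -1 ≠ 0 (and deg r < deg g), so g ∤ f, i.e. f ∉ (g).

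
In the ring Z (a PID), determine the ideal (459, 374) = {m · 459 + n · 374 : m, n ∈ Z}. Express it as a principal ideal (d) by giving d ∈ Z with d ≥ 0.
(459, 374) = (17); d = 17

In the PID Z, (a, b) is generated by gcd(a, b). Compute gcd(459, 374) with the extended Euclidean algorithm, tracking rows (r, s, t) with s·459 + t·374 = r:
  row A: (459, 1, 0)   [1·459 + 0·374 = 459]
  row B: (374, 0, 1)   [0·459 + 1·374 = 374]
  459 = 1·374 + 85   → row C = row A − 1·row B = (85, 1, −1)   [check: 1·459 − 1·374 = 85]
  374 = 4·85 + 34   → row D = row B − 4·row C = (34, −4, 5)   [check: −4·459 + 5·374 = 34]
  85 = 2·34 + 17   → row E = row C − 2·row D = (17, 9, −11)   [check: 9·459 − 11·374 = 17]
  34 = 2·17 + 0   → remainder 0, stop. gcd = 17 (last nonzero row E).
So gcd(459, 374) = 17, with Bézout identity 9·459 − 11·374 = 17. Containment (⊇): the Bézout identity exhibits 17 as an element of (459, 374), giving (17) ⊆ (459, 374). Containment (⊆): since 17 | 459 and 17 | 374 (459 = 17·27, 374 = 17·22), every Z-linear combination of 459 and 374 is divisible by 17, so (459, 374) ⊆ (17). Therefore (459, 374) = (17), d = 17.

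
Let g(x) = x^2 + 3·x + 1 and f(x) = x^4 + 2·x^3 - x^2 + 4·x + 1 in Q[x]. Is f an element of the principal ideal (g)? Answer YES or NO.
In Q[x] the ideal (g) consists of all multiples of g, so f ∈ (g) iff g | f, i.e. iff the remainder of f on division by g is 0. Divide f by g (g is monic, so eliminate the leading term of the running remainder at each step):
  leading term x^4: subtract (x^2)·g(x) = x^4 + 3·x^3 + x^2, leaving -x^3 - 2·x^2 + 4·x + 1
  leading term -x^3: subtract (-x)·g(x) = -x^3 - 3·x^2 - x, leaving x^2 + 5·x + 1
  leading term x^2: subtract (1)·g(x) = x^2 + 3·x + 1, leaving 2·x
The remainder r(x) = 2·x ≠ 0 (and deg r < deg g), so g ∤ f, i.e. f ∉ (g).

Final answer: NO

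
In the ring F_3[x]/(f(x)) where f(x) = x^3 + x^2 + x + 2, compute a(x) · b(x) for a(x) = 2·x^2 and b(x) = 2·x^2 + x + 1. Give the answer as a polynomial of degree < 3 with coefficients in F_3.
a · b ≡ 1 (mod f(x))

Multiply as integer polynomials: a · b = 4·x^4 + 2·x^3 + 2·x^2. Reducing coefficients mod 3: a · b ≡ x^4 + 2·x^3 + 2·x^2. Now divide by f(x) = x^3 + x^2 + x + 2 in F_3[x], eliminating the leading term at each step:
  leading term x^4: subtract (x)·f(x) = x^4 + x^3 + x^2 + 2·x, leaving x^3 + x^2 + x (coefficients mod 3)
  leading term x^3: subtract (1)·f(x) = x^3 + x^2 + x + 2, leaving 1 (coefficients mod 3)
The degree is now < 3, so this is the remainder. Hence a · b ≡ 1 in F_3[x]/(f).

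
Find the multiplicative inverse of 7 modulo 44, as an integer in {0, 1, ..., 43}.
7^(−1) ≡ 19 (mod 44)

Apply the extended Euclidean algorithm to (44, 7), tracking rows (r, s, t) with s·44 + t·7 = r. Each division r_prev = q·r_cur + r_new produces the new row as (previous row) − q·(current row):
  row A: (44, 1, 0)   [1·44 + 0·7 = 44]
  row B: (7, 0, 1)   [0·44 + 1·7 = 7]
  44 = 6·7 + 2   → row C = row A − 6·row B = (2, 1, −6)   [check: 1·44 − 6·7 = 2]
  7 = 3·2 + 1   → row D = row B − 3·row C = (1, −3, 19)   [check: −3·44 + 19·7 = 1]
  2 = 2·1 + 0   → remainder 0, stop. gcd = 1 (last nonzero row D).
The gcd is 1, so 7 is invertible mod 44. The last nonzero row gives −3·44 + 19·7 = 1, so t = 19. So 7^(−1) ≡ 19 (mod 44). Verify: 7 · 19 = 133 ≡ 1 (mod 44). ✓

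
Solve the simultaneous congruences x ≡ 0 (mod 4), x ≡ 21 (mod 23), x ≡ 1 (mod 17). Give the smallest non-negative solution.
The moduli 4, 23, 17 are pairwise coprime, so by the CRT there is a unique solution mod 4·23·17 = 1564.
Solve by successive substitution. Start with x ≡ 0 (mod 4).
  Combine with x ≡ 21 (mod 23): write x = 4·t and require 4·t ≡ 21 (mod 23). Since 4^(−1) ≡ 6 (mod 23), t ≡ 6·21 ≡ 11 (mod 23). So x ≡ 4·11 = 44 (mod 92).
  Combine with x ≡ 1 (mod 17): write x = 44 + 92·t and require 44 + 92·t ≡ 1 (mod 17), i.e. 92·t ≡ 1 − 44 ≡ 8 (mod 17). Since 92^(−1) ≡ 5 (mod 17) (92 ≡ 7 (mod 17)), t ≡ 5·8 ≡ 6 (mod 17). So x ≡ 44 + 92·6 = 596 (mod 1564).
Unique solution in [0, 1564): x = 596.

Final answer: x ≡ 596 (mod 1564); the representative in [0, 1564) is 596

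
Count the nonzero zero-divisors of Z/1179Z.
Z/1179Z has 398 nonzero zero-divisors

In Z/1179Z each nonzero element is either a unit (gcd with 1179 is 1) or a zero-divisor (gcd > 1). The number of units is φ(1179): factorise 1179 = 3^2 · 131, so φ(1179) = (3^2 − 3^1) · (131 − 1) = 6 · 130 = 780. The nonzero elements number 1179 − 1 = 1178. Hence the nonzero zero-divisors number 1178 − 780 = 398.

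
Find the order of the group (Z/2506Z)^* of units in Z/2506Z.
|(Z/2506Z)^*| = 1068

(Z/2506Z)^* consists of the classes a with gcd(a, 2506) = 1, so its order is φ(2506). φ is multiplicative, with φ(p^e) = p^e − p^(e−1). Factorise 2506 = 2 · 7 · 179. Then
  φ(2506) = (2 − 1) · (7 − 1) · (179 − 1) = 1 · 6 · 178 = 1068.
Thus |(Z/2506Z)^*| = 1068.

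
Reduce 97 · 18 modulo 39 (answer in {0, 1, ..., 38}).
30

Reduce the factors first: 97 ≡ 19 (mod 39), so 97 · 18 ≡ 19 · 18 (mod 39). 19 · 18 = 342. Dividing by 39: 342 = 8·39 + 30. So (97 · 18) mod 39 = 30.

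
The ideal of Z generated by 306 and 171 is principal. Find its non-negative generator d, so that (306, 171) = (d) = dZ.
In the PID Z, (a, b) is generated by gcd(a, b). Compute gcd(306, 171) with the extended Euclidean algorithm, tracking rows (r, s, t) with s·306 + t·171 = r:
  row A: (306, 1, 0)   [1·306 + 0·171 = 306]
  row B: (171, 0, 1)   [0·306 + 1·171 = 171]
  306 = 1·171 + 135   → row C = row A − 1·row B = (135, 1, −1)   [check: 1·306 − 1·171 = 135]
  171 = 1·135 + 36   → row D = row B − 1·row C = (36, −1, 2)   [check: −1·306 + 2·171 = 36]
  135 = 3·36 + 27   → row E = row C − 3·row D = (27, 4, −7)   [check: 4·306 − 7·171 = 27]
  36 = 1·27 + 9   → row F = row D − 1·row E = (9, −5, 9)   [check: −5·306 + 9·171 = 9]
  27 = 3·9 + 0   → remainder 0, stop. gcd = 9 (last nonzero row F).
So gcd(306, 171) = 9, with Bézout identity −5·306 + 9·171 = 9. Containment (⊇): the Bézout identity exhibits 9 as an element of (306, 171), giving (9) ⊆ (306, 171). Containment (⊆): since 9 | 306 and 9 | 171 (306 = 9·34, 171 = 9·19), every Z-linear combination of 306 and 171 is divisible by 9, so (306, 171) ⊆ (9). Therefore (306, 171) = (9), d = 9.

Final answer: (306, 171) = (9); d = 9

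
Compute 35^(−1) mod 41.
35^(−1) ≡ 34 (mod 41)

Apply the extended Euclidean algorithm to (41, 35), tracking rows (r, s, t) with s·41 + t·35 = r. Each division r_prev = q·r_cur + r_new produces the new row as (previous row) − q·(current row):
  row A: (41, 1, 0)   [1·41 + 0·35 = 41]
  row B: (35, 0, 1)   [0·41 + 1·35 = 35]
  41 = 1·35 + 6   → row C = row A − 1·row B = (6, 1, −1)   [check: 1·41 − 1·35 = 6]
  35 = 5·6 + 5   → row D = row B − 5·row C = (5, −5, 6)   [check: −5·41 + 6·35 = 5]
  6 = 1·5 + 1   → row E = row C − 1·row D = (1, 6, −7)   [check: 6·41 − 7·35 = 1]
  5 = 5·1 + 0   → remainder 0, stop. gcd = 1 (last nonzero row E).
The gcd is 1, so 35 is invertible mod 41. The last nonzero row gives 6·41 − 7·35 = 1, so t = −7. So 35^(−1) ≡ −7 ≡ 34 (mod 41). Verify: 35 · 34 = 1190 ≡ 1 (mod 41). ✓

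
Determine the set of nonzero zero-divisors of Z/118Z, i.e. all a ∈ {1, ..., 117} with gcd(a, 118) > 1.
An element a ∈ Z/118Z (with a ≠ 0) is a zero-divisor iff gcd(a, 118) > 1 (because a is a unit precisely when gcd(a, n) = 1, and in Z/nZ every nonzero, non-unit element is a zero-divisor). Scan a = 1, ..., 117 and keep those with gcd(a, 118) > 1:
  gcd(2, 118) = 2, gcd(4, 118) = 2, gcd(6, 118) = 2, gcd(8, 118) = 2, gcd(10, 118) = 2, gcd(12, 118) = 2, gcd(14, 118) = 2, gcd(16, 118) = 2, gcd(18, 118) = 2, gcd(20, 118) = 2, gcd(22, 118) = 2, gcd(24, 118) = 2, gcd(26, 118) = 2, gcd(28, 118) = 2, gcd(30, 118) = 2, gcd(32, 118) = 2, gcd(34, 118) = 2, gcd(36, 118) = 2, gcd(38, 118) = 2, gcd(40, 118) = 2, gcd(42, 118) = 2, gcd(44, 118) = 2, gcd(46, 118) = 2, gcd(48, 118) = 2, gcd(50, 118) = 2, gcd(52, 118) = 2, gcd(54, 118) = 2, gcd(56, 118) = 2, gcd(58, 118) = 2, gcd(59, 118) = 59, gcd(60, 118) = 2, gcd(62, 118) = 2, gcd(64, 118) = 2, gcd(66, 118) = 2, gcd(68, 118) = 2, gcd(70, 118) = 2, gcd(72, 118) = 2, gcd(74, 118) = 2, gcd(76, 118) = 2, gcd(78, 118) = 2, gcd(80, 118) = 2, gcd(82, 118) = 2, gcd(84, 118) = 2, gcd(86, 118) = 2, gcd(88, 118) = 2, gcd(90, 118) = 2, gcd(92, 118) = 2, gcd(94, 118) = 2, gcd(96, 118) = 2, gcd(98, 118) = 2, gcd(100, 118) = 2, gcd(102, 118) = 2, gcd(104, 118) = 2, gcd(106, 118) = 2, gcd(108, 118) = 2, gcd(110, 118) = 2, gcd(112, 118) = 2, gcd(114, 118) = 2, gcd(116, 118) = 2.
All other a ∈ {1, ..., 117} have gcd(a, 118) = 1 and are units. So the nonzero zero-divisors are exactly the 59 values of a appearing in this scan.

Final answer: nonzero zero-divisors of Z/118Z = {2, 4, 6, 8, 10, 12, 14, 16, 18, 20, 22, 24, 26, 28, 30, 32, 34, 36, 38, 40, 42, 44, 46, 48, 50, 52, 54, 56, 58, 59, 60, 62, 64, 66, 68, 70, 72, 74, 76, 78, 80, 82, 84, 86, 88, 90, 92, 94, 96, 98, 100, 102, 104, 106, 108, 110, 112, 114, 116}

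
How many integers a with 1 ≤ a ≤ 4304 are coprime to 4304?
The number of a ∈ {1, ..., 4304} with gcd(a, 4304) = 1 is by definition Euler's totient φ(4304). φ is multiplicative, with φ(p^e) = p^e − p^(e−1). Factorise 4304 = 2^4 · 269. Then
  φ(4304) = (2^4 − 2^3) · (269 − 1) = 8 · 268 = 2144.
So there are 2144 such integers.

Final answer: 2144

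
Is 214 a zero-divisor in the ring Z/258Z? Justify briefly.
gcd(214, 258) = 2 > 1, so 214 is not a unit in Z/258Z. In Z/nZ every nonzero non-unit is a zero-divisor: explicitly, take b = 258/gcd = 129 ≠ 0 (mod 258); then 214·129 = 27606 = 107·258, i.e. 214·129 ≡ 0 (mod 258). So 214 is a zero-divisor.

Final answer: YES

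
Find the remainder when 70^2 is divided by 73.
9

Use repeated squaring. Binary(2) = 10. Walk through the bits of the exponent 2 left-to-right: at each bit after the leading one, square the running value, then multiply by 70 if the bit is 1 (always reducing mod 73):
  bit 1 = 1 (leading): start with 70.
  bit 2 = 0: square 70^2 = 4900 ≡ 9 (mod 73).
Final value: 70^2 ≡ 9 (mod 73).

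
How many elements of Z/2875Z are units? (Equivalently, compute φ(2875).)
Z/2875Z has φ(2875) = 2200 units

An element a ∈ Z/2875Z is a unit iff gcd(a, 2875) = 1, so the number of units is φ(2875). φ is multiplicative, with φ(p^e) = p^e − p^(e−1). Factorise 2875 = 5^3 · 23. Then
  φ(2875) = (5^3 − 5^2) · (23 − 1) = 100 · 22 = 2200.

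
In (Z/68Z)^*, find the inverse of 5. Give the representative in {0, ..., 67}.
5^(−1) ≡ 41 (mod 68)

Apply the extended Euclidean algorithm to (68, 5), tracking rows (r, s, t) with s·68 + t·5 = r. Each division r_prev = q·r_cur + r_new produces the new row as (previous row) − q·(current row):
  row A: (68, 1, 0)   [1·68 + 0·5 = 68]
  row B: (5, 0, 1)   [0·68 + 1·5 = 5]
  68 = 13·5 + 3   → row C = row A − 13·row B = (3, 1, −13)   [check: 1·68 − 13·5 = 3]
  5 = 1·3 + 2   → row D = row B − 1·row C = (2, −1, 14)   [check: −1·68 + 14·5 = 2]
  3 = 1·2 + 1   → row E = row C − 1·row D = (1, 2, −27)   [check: 2·68 − 27·5 = 1]
  2 = 2·1 + 0   → remainder 0, stop. gcd = 1 (last nonzero row E).
The gcd is 1, so 5 is invertible mod 68. The last nonzero row gives 2·68 − 27·5 = 1, so t = −27. So 5^(−1) ≡ −27 ≡ 41 (mod 68). Verify: 5 · 41 = 205 ≡ 1 (mod 68). ✓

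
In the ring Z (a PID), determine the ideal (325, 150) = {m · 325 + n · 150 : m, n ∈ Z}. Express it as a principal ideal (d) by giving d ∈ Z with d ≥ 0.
In the PID Z, (a, b) is generated by gcd(a, b). Compute gcd(325, 150) with the extended Euclidean algorithm, tracking rows (r, s, t) with s·325 + t·150 = r:
  row A: (325, 1, 0)   [1·325 + 0·150 = 325]
  row B: (150, 0, 1)   [0·325 + 1·150 = 150]
  325 = 2·150 + 25   → row C = row A − 2·row B = (25, 1, −2)   [check: 1·325 − 2·150 = 25]
  150 = 6·25 + 0   → remainder 0, stop. gcd = 25 (last nonzero row C).
So gcd(325, 150) = 25, with Bézout identity 1·325 − 2·150 = 25. Containment (⊇): the Bézout identity exhibits 25 as an element of (325, 150), giving (25) ⊆ (325, 150). Containment (⊆): since 25 | 325 and 25 | 150 (325 = 25·13, 150 = 25·6), every Z-linear combination of 325 and 150 is divisible by 25, so (325, 150) ⊆ (25). Therefore (325, 150) = (25), d = 25.

Final answer: (325, 150) = (25); d = 25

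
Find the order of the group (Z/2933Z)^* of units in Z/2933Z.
(Z/2933Z)^* consists of the classes a with gcd(a, 2933) = 1, so its order is φ(2933). φ is multiplicative, with φ(p^e) = p^e − p^(e−1). Factorise 2933 = 7 · 419. Then
  φ(2933) = (7 − 1) · (419 − 1) = 6 · 418 = 2508.
Thus |(Z/2933Z)^*| = 2508.

Final answer: |(Z/2933Z)^*| = 2508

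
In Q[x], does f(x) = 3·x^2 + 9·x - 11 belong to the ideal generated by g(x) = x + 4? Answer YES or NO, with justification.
In Q[x] the ideal (g) consists of all multiples of g, so f ∈ (g) iff g | f, i.e. iff the remainder of f on division by g is 0. Divide f by g (g is monic, so eliminate the leading term of the running remainder at each step):
  leading term 3·x^2: subtract (3·x)·g(x) = 3·x^2 + 12·x, leaving -3·x - 11
  leading term -3·x: subtract (-3)·g(x) = -3·x - 12, leaving 1
The remainder r(x) = 1 ≠ 0 (and deg r < deg g), so g ∤ f, i.e. f ∉ (g).

Final answer: NO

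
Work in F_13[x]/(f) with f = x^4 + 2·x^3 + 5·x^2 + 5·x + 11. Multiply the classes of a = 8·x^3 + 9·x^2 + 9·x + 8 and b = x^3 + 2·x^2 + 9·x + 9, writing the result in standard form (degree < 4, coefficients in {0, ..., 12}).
Multiply as integer polynomials: a · b = 8·x^6 + 25·x^5 + 99·x^4 + 179·x^3 + 178·x^2 + 153·x + 72. Reducing coefficients mod 13: a · b ≡ 8·x^6 + 12·x^5 + 8·x^4 + 10·x^3 + 9·x^2 + 10·x + 7. Now divide by f(x) = x^4 + 2·x^3 + 5·x^2 + 5·x + 11 in F_13[x], eliminating the leading term at each step:
  leading term 8·x^6: subtract (8·x^2)·f(x) = 8·x^6 + 3·x^5 + x^4 + x^3 + 10·x^2, leaving 9·x^5 + 7·x^4 + 9·x^3 + 12·x^2 + 10·x + 7 (coefficients mod 13)
  leading term 9·x^5: subtract (9·x)·f(x) = 9·x^5 + 5·x^4 + 6·x^3 + 6·x^2 + 8·x, leaving 2·x^4 + 3·x^3 + 6·x^2 + 2·x + 7 (coefficients mod 13)
  leading term 2·x^4: subtract (2)·f(x) = 2·x^4 + 4·x^3 + 10·x^2 + 10·x + 9, leaving 12·x^3 + 9·x^2 + 5·x + 11 (coefficients mod 13)
The degree is now < 4, so this is the remainder. Hence a · b ≡ 12·x^3 + 9·x^2 + 5·x + 11 in F_13[x]/(f).

Final answer: a · b ≡ 12·x^3 + 9·x^2 + 5·x + 11 (mod f(x))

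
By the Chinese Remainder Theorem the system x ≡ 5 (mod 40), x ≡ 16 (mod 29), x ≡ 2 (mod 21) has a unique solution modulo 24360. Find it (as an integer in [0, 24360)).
The moduli 40, 29, 21 are pairwise coprime, so by the CRT there is a unique solution mod 40·29·21 = 24360.
Solve by successive substitution. Start with x ≡ 5 (mod 40).
  Combine with x ≡ 16 (mod 29): write x = 5 + 40·t and require 5 + 40·t ≡ 16 (mod 29), i.e. 40·t ≡ 16 − 5 ≡ 11 (mod 29). Since 40^(−1) ≡ 8 (mod 29) (40 ≡ 11 (mod 29)), t ≡ 8·11 ≡ 1 (mod 29). So x ≡ 5 + 40·1 = 45 (mod 1160).
  Combine with x ≡ 2 (mod 21): write x = 45 + 1160·t and require 45 + 1160·t ≡ 2 (mod 21), i.e. 1160·t ≡ 2 − 45 ≡ 20 (mod 21). Since 1160^(−1) ≡ 17 (mod 21) (1160 ≡ 5 (mod 21)), t ≡ 17·20 ≡ 4 (mod 21). So x ≡ 45 + 1160·4 = 4685 (mod 24360).
Unique solution in [0, 24360): x = 4685.

Final answer: x ≡ 4685 (mod 24360); the representative in [0, 24360) is 4685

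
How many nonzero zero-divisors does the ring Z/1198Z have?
Z/1198Z has 599 nonzero zero-divisors

In Z/1198Z each nonzero element is either a unit (gcd with 1198 is 1) or a zero-divisor (gcd > 1). The number of units is φ(1198): factorise 1198 = 2 · 599, so φ(1198) = (2 − 1) · (599 − 1) = 1 · 598 = 598. The nonzero elements number 1198 − 1 = 1197. Hence the nonzero zero-divisors number 1197 − 598 = 599.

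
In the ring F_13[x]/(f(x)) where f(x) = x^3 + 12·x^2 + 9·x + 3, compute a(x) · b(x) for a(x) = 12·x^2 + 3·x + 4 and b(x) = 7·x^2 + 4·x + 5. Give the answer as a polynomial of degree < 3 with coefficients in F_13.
a · b ≡ 4·x^2 + x + 3 (mod f(x))

Multiply as integer polynomials: a · b = 84·x^4 + 69·x^3 + 100·x^2 + 31·x + 20. Reducing coefficients mod 13: a · b ≡ 6·x^4 + 4·x^3 + 9·x^2 + 5·x + 7. Now divide by f(x) = x^3 + 12·x^2 + 9·x + 3 in F_13[x], eliminating the leading term at each step:
  leading term 6·x^4: subtract (6·x)·f(x) = 6·x^4 + 7·x^3 + 2·x^2 + 5·x, leaving 10·x^3 + 7·x^2 + 7 (coefficients mod 13)
  leading term 10·x^3: subtract (10)·f(x) = 10·x^3 + 3·x^2 + 12·x + 4, leaving 4·x^2 + x + 3 (coefficients mod 13)
The degree is now < 3, so this is the remainder. Hence a · b ≡ 4·x^2 + x + 3 in F_13[x]/(f).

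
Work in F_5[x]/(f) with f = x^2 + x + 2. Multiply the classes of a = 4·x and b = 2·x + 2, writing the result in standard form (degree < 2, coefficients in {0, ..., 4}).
a · b ≡ 4 (mod f(x))

Multiply as integer polynomials: a · b = 8·x^2 + 8·x. Reducing coefficients mod 5: a · b ≡ 3·x^2 + 3·x. Now divide by f(x) = x^2 + x + 2 in F_5[x], eliminating the leading term at each step:
  leading term 3·x^2: subtract (3)·f(x) = 3·x^2 + 3·x + 1, leaving 4 (coefficients mod 5)
The degree is now < 2, so this is the remainder. Hence a · b ≡ 4 in F_5[x]/(f).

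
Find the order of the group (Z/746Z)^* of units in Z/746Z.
|(Z/746Z)^*| = 372

(Z/746Z)^* consists of the classes a with gcd(a, 746) = 1, so its order is φ(746). φ is multiplicative, with φ(p^e) = p^e − p^(e−1). Factorise 746 = 2 · 373. Then
  φ(746) = (2 − 1) · (373 − 1) = 1 · 372 = 372.
Thus |(Z/746Z)^*| = 372.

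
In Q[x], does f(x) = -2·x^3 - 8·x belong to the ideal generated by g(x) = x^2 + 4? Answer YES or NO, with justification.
YES

In Q[x] the ideal (g) consists of all multiples of g, so f ∈ (g) iff g | f, i.e. iff the remainder of f on division by g is 0. Divide f by g (g is monic, so eliminate the leading term of the running remainder at each step):
  leading term -2·x^3: subtract (-2·x)·g(x) = -2·x^3 - 8·x, leaving 0
The remainder is 0, so f(x) = g(x) · h(x) with h(x) = -2·x. Hence g | f, i.e. f ∈ (g).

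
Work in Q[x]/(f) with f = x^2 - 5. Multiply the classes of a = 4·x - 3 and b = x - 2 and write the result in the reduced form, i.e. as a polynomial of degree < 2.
a · b ≡ 26 - 11·x (mod f(x))

First multiply in Q[x] without reducing: a · b = 4·x^2 - 11·x + 6. Now divide by f(x) = x^2 - 5, eliminating the leading term at each step:
  leading term 4·x^2: subtract (4)·f(x) = 4·x^2 - 20, leaving 26 - 11·x
The degree is now < 2, so this is the remainder. Hence a · b ≡ 26 - 11·x in Q[x]/(f).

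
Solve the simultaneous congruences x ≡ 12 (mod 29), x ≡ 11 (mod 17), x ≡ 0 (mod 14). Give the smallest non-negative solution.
x ≡ 1694 (mod 6902); the representative in [0, 6902) is 1694

The moduli 29, 17, 14 are pairwise coprime, so by the CRT there is a unique solution mod 29·17·14 = 6902.
Solve by successive substitution. Start with x ≡ 12 (mod 29).
  Combine with x ≡ 11 (mod 17): write x = 12 + 29·t and require 12 + 29·t ≡ 11 (mod 17), i.e. 29·t ≡ 11 − 12 ≡ 16 (mod 17). Since 29^(−1) ≡ 10 (mod 17) (29 ≡ 12 (mod 17)), t ≡ 10·16 ≡ 7 (mod 17). So x ≡ 12 + 29·7 = 215 (mod 493).
  Combine with x ≡ 0 (mod 14): write x = 215 + 493·t and require 215 + 493·t ≡ 0 (mod 14), i.e. 493·t ≡ 0 − 215 ≡ 9 (mod 14). Since 493^(−1) ≡ 5 (mod 14) (493 ≡ 3 (mod 14)), t ≡ 5·9 ≡ 3 (mod 14). So x ≡ 215 + 493·3 = 1694 (mod 6902).
Unique solution in [0, 6902): x = 1694.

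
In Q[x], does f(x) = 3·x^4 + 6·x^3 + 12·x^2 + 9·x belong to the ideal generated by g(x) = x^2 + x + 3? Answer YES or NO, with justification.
YES

In Q[x] the ideal (g) consists of all multiples of g, so f ∈ (g) iff g | f, i.e. iff the remainder of f on division by g is 0. Divide f by g (g is monic, so eliminate the leading term of the running remainder at each step):
  leading term 3·x^4: subtract (3·x^2)·g(x) = 3·x^4 + 3·x^3 + 9·x^2, leaving 3·x^3 + 3·x^2 + 9·x
  leading term 3·x^3: subtract (3·x)·g(x) = 3·x^3 + 3·x^2 + 9·x, leaving 0
The remainder is 0, so f(x) = g(x) · h(x) with h(x) = 3·x^2 + 3·x. Hence g | f, i.e. f ∈ (g).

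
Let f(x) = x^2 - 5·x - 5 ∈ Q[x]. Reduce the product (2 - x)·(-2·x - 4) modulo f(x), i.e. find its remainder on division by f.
a · b ≡ 10·x + 2 (mod f(x))

First multiply in Q[x] without reducing: a · b = 2·x^2 - 8. Now divide by f(x) = x^2 - 5·x - 5, eliminating the leading term at each step:
  leading term 2·x^2: subtract (2)·f(x) = 2·x^2 - 10·x - 10, leaving 10·x + 2
The degree is now < 2, so this is the remainder. Hence a · b ≡ 10·x + 2 in Q[x]/(f).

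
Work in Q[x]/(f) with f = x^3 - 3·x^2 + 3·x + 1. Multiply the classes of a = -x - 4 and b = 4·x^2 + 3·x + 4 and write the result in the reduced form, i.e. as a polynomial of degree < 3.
First multiply in Q[x] without reducing: a · b = -4·x^3 - 19·x^2 - 16·x - 16. Now divide by f(x) = x^3 - 3·x^2 + 3·x + 1, eliminating the leading term at each step:
  leading term -4·x^3: subtract (-4)·f(x) = -4·x^3 + 12·x^2 - 12·x - 4, leaving -31·x^2 - 4·x - 12
The degree is now < 3, so this is the remainder. Hence a · b ≡ -31·x^2 - 4·x - 12 in Q[x]/(f).

Final answer: a · b ≡ -31·x^2 - 4·x - 12 (mod f(x))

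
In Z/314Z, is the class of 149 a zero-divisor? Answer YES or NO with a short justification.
gcd(149, 314) = 1, so 149 is a unit in Z/314Z (it has a multiplicative inverse). A unit cannot be a zero-divisor: if 149·b ≡ 0 then multiplying both sides by 149^(−1) gives b ≡ 0. So 149 is not a zero-divisor.

Final answer: NO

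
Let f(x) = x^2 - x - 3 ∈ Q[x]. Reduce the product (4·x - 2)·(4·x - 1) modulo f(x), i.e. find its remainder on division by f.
a · b ≡ 4·x + 50 (mod f(x))

First multiply in Q[x] without reducing: a · b = 16·x^2 - 12·x + 2. Now divide by f(x) = x^2 - x - 3, eliminating the leading term at each step:
  leading term 16·x^2: subtract (16)·f(x) = 16·x^2 - 16·x - 48, leaving 4·x + 50
The degree is now < 2, so this is the remainder. Hence a · b ≡ 4·x + 50 in Q[x]/(f).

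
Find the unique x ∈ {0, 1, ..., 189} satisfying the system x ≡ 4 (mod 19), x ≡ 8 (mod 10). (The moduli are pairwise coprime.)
The moduli 19, 10 are pairwise coprime, so by the CRT there is a unique solution mod 19·10 = 190.
Solve by successive substitution. Start with x ≡ 4 (mod 19).
  Combine with x ≡ 8 (mod 10): write x = 4 + 19·t and require 4 + 19·t ≡ 8 (mod 10), i.e. 19·t ≡ 8 − 4 ≡ 4 (mod 10). Since 19^(−1) ≡ 9 (mod 10) (19 ≡ 9 (mod 10)), t ≡ 9·4 ≡ 6 (mod 10). So x ≡ 4 + 19·6 = 118 (mod 190).
Unique solution in [0, 190): x = 118.

Final answer: x ≡ 118 (mod 190); the representative in [0, 190) is 118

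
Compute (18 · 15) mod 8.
6

Reduce the factors first: 18 ≡ 2, 15 ≡ 7 (mod 8), so 18 · 15 ≡ 2 · 7 (mod 8). 2 · 7 = 14. Dividing by 8: 14 = 1·8 + 6. So (18 · 15) mod 8 = 6.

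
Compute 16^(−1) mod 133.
Apply the extended Euclidean algorithm to (133, 16), tracking rows (r, s, t) with s·133 + t·16 = r. Each division r_prev = q·r_cur + r_new produces the new row as (previous row) − q·(current row):
  row A: (133, 1, 0)   [1·133 + 0·16 = 133]
  row B: (16, 0, 1)   [0·133 + 1·16 = 16]
  133 = 8·16 + 5   → row C = row A − 8·row B = (5, 1, −8)   [check: 1·133 − 8·16 = 5]
  16 = 3·5 + 1   → row D = row B − 3·row C = (1, −3, 25)   [check: −3·133 + 25·16 = 1]
  5 = 5·1 + 0   → remainder 0, stop. gcd = 1 (last nonzero row D).
The gcd is 1, so 16 is invertible mod 133. The last nonzero row gives −3·133 + 25·16 = 1, so t = 25. So 16^(−1) ≡ 25 (mod 133). Verify: 16 · 25 = 400 ≡ 1 (mod 133). ✓

Final answer: 16^(−1) ≡ 25 (mod 133)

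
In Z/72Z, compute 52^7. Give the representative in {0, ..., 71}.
Use repeated squaring. Binary(7) = 111. Walk through the bits of the exponent 7 left-to-right: at each bit after the leading one, square the running value, then multiply by 52 if the bit is 1 (always reducing mod 72):
  bit 1 = 1 (leading): start with 52.
  bit 2 = 1: square 52^2 = 2704 ≡ 40; bit is 1, so multiply 40·52 = 2080 ≡ 64 (mod 72).
  bit 3 = 1: square 64^2 = 4096 ≡ 64; bit is 1, so multiply 64·52 = 3328 ≡ 16 (mod 72).
Final value: 52^7 ≡ 16 (mod 72).

Final answer: 16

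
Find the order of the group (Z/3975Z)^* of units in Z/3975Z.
|(Z/3975Z)^*| = 2080

(Z/3975Z)^* consists of the classes a with gcd(a, 3975) = 1, so its order is φ(3975). φ is multiplicative, with φ(p^e) = p^e − p^(e−1). Factorise 3975 = 3 · 5^2 · 53. Then
  φ(3975) = (3 − 1) · (5^2 − 5^1) · (53 − 1) = 2 · 20 · 52 = 2080.
Thus |(Z/3975Z)^*| = 2080.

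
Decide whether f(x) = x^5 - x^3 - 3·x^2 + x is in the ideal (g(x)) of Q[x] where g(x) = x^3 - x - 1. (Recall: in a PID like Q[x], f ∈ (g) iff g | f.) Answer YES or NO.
In Q[x] the ideal (g) consists of all multiples of g, so f ∈ (g) iff g | f, i.e. iff the remainder of f on division by g is 0. Divide f by g (g is monic, so eliminate the leading term of the running remainder at each step):
  leading term x^5: subtract (x^2)·g(x) = x^5 - x^3 - x^2, leaving -2·x^2 + x
The remainder r(x) = -2·x^2 + x ≠ 0 (and deg r < deg g), so g ∤ f, i.e. f ∉ (g).

Final answer: NO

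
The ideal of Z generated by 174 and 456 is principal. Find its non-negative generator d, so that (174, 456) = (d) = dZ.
In the PID Z, (a, b) is generated by gcd(a, b). Compute gcd(456, 174) with the extended Euclidean algorithm, tracking rows (r, s, t) with s·456 + t·174 = r:
  row A: (456, 1, 0)   [1·456 + 0·174 = 456]
  row B: (174, 0, 1)   [0·456 + 1·174 = 174]
  456 = 2·174 + 108   → row C = row A − 2·row B = (108, 1, −2)   [check: 1·456 − 2·174 = 108]
  174 = 1·108 + 66   → row D = row B − 1·row C = (66, −1, 3)   [check: −1·456 + 3·174 = 66]
  108 = 1·66 + 42   → row E = row C − 1·row D = (42, 2, −5)   [check: 2·456 − 5·174 = 42]
  66 = 1·42 + 24   → row F = row D − 1·row E = (24, −3, 8)   [check: −3·456 + 8·174 = 24]
  42 = 1·24 + 18   → row G = row E − 1·row F = (18, 5, −13)   [check: 5·456 − 13·174 = 18]
  24 = 1·18 + 6   → row H = row F − 1·row G = (6, −8, 21)   [check: −8·456 + 21·174 = 6]
  18 = 3·6 + 0   → remainder 0, stop. gcd = 6 (last nonzero row H).
So gcd(174, 456) = 6, with Bézout identity −8·456 + 21·174 = 6. Containment (⊇): the Bézout identity exhibits 6 as an element of (174, 456), giving (6) ⊆ (174, 456). Containment (⊆): since 6 | 174 and 6 | 456 (174 = 6·29, 456 = 6·76), every Z-linear combination of 174 and 456 is divisible by 6, so (174, 456) ⊆ (6). Therefore (174, 456) = (6), d = 6.

Final answer: (174, 456) = (6); d = 6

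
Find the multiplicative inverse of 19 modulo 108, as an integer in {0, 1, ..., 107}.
Apply the extended Euclidean algorithm to (108, 19), tracking rows (r, s, t) with s·108 + t·19 = r. Each division r_prev = q·r_cur + r_new produces the new row as (previous row) − q·(current row):
  row A: (108, 1, 0)   [1·108 + 0·19 = 108]
  row B: (19, 0, 1)   [0·108 + 1·19 = 19]
  108 = 5·19 + 13   → row C = row A − 5·row B = (13, 1, −5)   [check: 1·108 − 5·19 = 13]
  19 = 1·13 + 6   → row D = row B − 1·row C = (6, −1, 6)   [check: −1·108 + 6·19 = 6]
  13 = 2·6 + 1   → row E = row C − 2·row D = (1, 3, −17)   [check: 3·108 − 17·19 = 1]
  6 = 6·1 + 0   → remainder 0, stop. gcd = 1 (last nonzero row E).
The gcd is 1, so 19 is invertible mod 108. The last nonzero row gives 3·108 − 17·19 = 1, so t = −17. So 19^(−1) ≡ −17 ≡ 91 (mod 108). Verify: 19 · 91 = 1729 ≡ 1 (mod 108). ✓

Final answer: 19^(−1) ≡ 91 (mod 108)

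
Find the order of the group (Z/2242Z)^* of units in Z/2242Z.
(Z/2242Z)^* consists of the classes a with gcd(a, 2242) = 1, so its order is φ(2242). φ is multiplicative, with φ(p^e) = p^e − p^(e−1). Factorise 2242 = 2 · 19 · 59. Then
  φ(2242) = (2 − 1) · (19 − 1) · (59 − 1) = 1 · 18 · 58 = 1044.
Thus |(Z/2242Z)^*| = 1044.

Final answer: |(Z/2242Z)^*| = 1044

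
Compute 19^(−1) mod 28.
19^(−1) ≡ 3 (mod 28)

Apply the extended Euclidean algorithm to (28, 19), tracking rows (r, s, t) with s·28 + t·19 = r. Each division r_prev = q·r_cur + r_new produces the new row as (previous row) − q·(current row):
  row A: (28, 1, 0)   [1·28 + 0·19 = 28]
  row B: (19, 0, 1)   [0·28 + 1·19 = 19]
  28 = 1·19 + 9   → row C = row A − 1·row B = (9, 1, −1)   [check: 1·28 − 1·19 = 9]
  19 = 2·9 + 1   → row D = row B − 2·row C = (1, −2, 3)   [check: −2·28 + 3·19 = 1]
  9 = 9·1 + 0   → remainder 0, stop. gcd = 1 (last nonzero row D).
The gcd is 1, so 19 is invertible mod 28. The last nonzero row gives −2·28 + 3·19 = 1, so t = 3. So 19^(−1) ≡ 3 (mod 28). Verify: 19 · 3 = 57 ≡ 1 (mod 28). ✓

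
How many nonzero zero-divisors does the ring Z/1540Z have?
Z/1540Z has 1059 nonzero zero-divisors

In Z/1540Z each nonzero element is either a unit (gcd with 1540 is 1) or a zero-divisor (gcd > 1). The number of units is φ(1540): factorise 1540 = 2^2 · 5 · 7 · 11, so φ(1540) = (2^2 − 2^1) · (5 − 1) · (7 − 1) · (11 − 1) = 2 · 4 · 6 · 10 = 480. The nonzero elements number 1540 − 1 = 1539. Hence the nonzero zero-divisors number 1539 − 480 = 1059.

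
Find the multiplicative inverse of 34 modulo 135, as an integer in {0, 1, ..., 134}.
34^(−1) ≡ 4 (mod 135)

Apply the extended Euclidean algorithm to (135, 34), tracking rows (r, s, t) with s·135 + t·34 = r. Each division r_prev = q·r_cur + r_new produces the new row as (previous row) − q·(current row):
  row A: (135, 1, 0)   [1·135 + 0·34 = 135]
  row B: (34, 0, 1)   [0·135 + 1·34 = 34]
  135 = 3·34 + 33   → row C = row A − 3·row B = (33, 1, −3)   [check: 1·135 − 3·34 = 33]
  34 = 1·33 + 1   → row D = row B − 1·row C = (1, −1, 4)   [check: −1·135 + 4·34 = 1]
  33 = 33·1 + 0   → remainder 0, stop. gcd = 1 (last nonzero row D).
The gcd is 1, so 34 is invertible mod 135. The last nonzero row gives −1·135 + 4·34 = 1, so t = 4. So 34^(−1) ≡ 4 (mod 135). Verify: 34 · 4 = 136 ≡ 1 (mod 135). ✓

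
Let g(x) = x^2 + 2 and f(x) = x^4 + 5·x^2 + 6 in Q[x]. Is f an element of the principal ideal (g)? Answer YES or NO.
YES

In Q[x] the ideal (g) consists of all multiples of g, so f ∈ (g) iff g | f, i.e. iff the remainder of f on division by g is 0. Divide f by g (g is monic, so eliminate the leading term of the running remainder at each step):
  leading term x^4: subtract (x^2)·g(x) = x^4 + 2·x^2, leaving 3·x^2 + 6
  leading term 3·x^2: subtract (3)·g(x) = 3·x^2 + 6, leaving 0
The remainder is 0, so f(x) = g(x) · h(x) with h(x) = x^2 + 3. Hence g | f, i.e. f ∈ (g).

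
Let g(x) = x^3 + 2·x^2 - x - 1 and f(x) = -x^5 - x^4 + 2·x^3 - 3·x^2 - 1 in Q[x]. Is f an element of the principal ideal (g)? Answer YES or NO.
In Q[x] the ideal (g) consists of all multiples of g, so f ∈ (g) iff g | f, i.e. iff the remainder of f on division by g is 0. Divide f by g (g is monic, so eliminate the leading term of the running remainder at each step):
  leading term -x^5: subtract (-x^2)·g(x) = -x^5 - 2·x^4 + x^3 + x^2, leaving x^4 + x^3 - 4·x^2 - 1
  leading term x^4: subtract (x)·g(x) = x^4 + 2·x^3 - x^2 - x, leaving -x^3 - 3·x^2 + x - 1
  leading term -x^3: subtract (-1)·g(x) = -x^3 - 2·x^2 + x + 1, leaving -x^2 - 2
The remainder r(x) = -x^2 - 2 ≠ 0 (and deg r < deg g), so g ∤ f, i.e. f ∉ (g).

Final answer: NO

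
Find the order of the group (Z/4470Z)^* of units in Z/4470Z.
(Z/4470Z)^* consists of the classes a with gcd(a, 4470) = 1, so its order is φ(4470). φ is multiplicative, with φ(p^e) = p^e − p^(e−1). Factorise 4470 = 2 · 3 · 5 · 149. Then
  φ(4470) = (2 − 1) · (3 − 1) · (5 − 1) · (149 − 1) = 1 · 2 · 4 · 148 = 1184.
Thus |(Z/4470Z)^*| = 1184.

Final answer: |(Z/4470Z)^*| = 1184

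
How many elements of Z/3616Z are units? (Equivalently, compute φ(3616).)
Z/3616Z has φ(3616) = 1792 units

An element a ∈ Z/3616Z is a unit iff gcd(a, 3616) = 1, so the number of units is φ(3616). φ is multiplicative, with φ(p^e) = p^e − p^(e−1). Factorise 3616 = 2^5 · 113. Then
  φ(3616) = (2^5 − 2^4) · (113 − 1) = 16 · 112 = 1792.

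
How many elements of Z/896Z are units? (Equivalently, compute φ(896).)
An element a ∈ Z/896Z is a unit iff gcd(a, 896) = 1, so the number of units is φ(896). φ is multiplicative, with φ(p^e) = p^e − p^(e−1). Factorise 896 = 2^7 · 7. Then
  φ(896) = (2^7 − 2^6) · (7 − 1) = 64 · 6 = 384.

Final answer: Z/896Z has φ(896) = 384 units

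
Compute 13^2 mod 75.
Use repeated squaring. Binary(2) = 10. Walk through the bits of the exponent 2 left-to-right: at each bit after the leading one, square the running value, then multiply by 13 if the bit is 1 (always reducing mod 75):
  bit 1 = 1 (leading): start with 13.
  bit 2 = 0: square 13^2 = 169 ≡ 19 (mod 75).
Final value: 13^2 ≡ 19 (mod 75).

Final answer: 19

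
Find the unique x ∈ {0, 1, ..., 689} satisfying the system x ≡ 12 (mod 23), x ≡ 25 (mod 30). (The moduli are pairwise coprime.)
x ≡ 265 (mod 690); the representative in [0, 690) is 265

The moduli 23, 30 are pairwise coprime, so by the CRT there is a unique solution mod 23·30 = 690.
Solve by successive substitution. Start with x ≡ 12 (mod 23).
  Combine with x ≡ 25 (mod 30): write x = 12 + 23·t and require 12 + 23·t ≡ 25 (mod 30), i.e. 23·t ≡ 25 − 12 ≡ 13 (mod 30). Since 23^(−1) ≡ 17 (mod 30), t ≡ 17·13 ≡ 11 (mod 30). So x ≡ 12 + 23·11 = 265 (mod 690).
Unique solution in [0, 690): x = 265.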